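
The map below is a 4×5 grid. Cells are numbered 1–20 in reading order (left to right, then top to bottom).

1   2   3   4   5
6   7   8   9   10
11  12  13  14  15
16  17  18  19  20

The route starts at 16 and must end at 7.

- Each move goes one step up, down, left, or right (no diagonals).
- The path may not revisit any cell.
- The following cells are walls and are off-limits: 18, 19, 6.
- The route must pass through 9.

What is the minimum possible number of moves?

7

Any route passes through 9 somewhere between 16 and 7. Summing Manhattan distances along the two legs (16 → 9 → 7) gives a lower bound of 5 + 2 = 7 moves.
A route of 7 moves achieves this: 16 → 11 → 12 → 13 → 14 → 9 → 8 → 7.
Since 7 matches the lower bound, it is optimal.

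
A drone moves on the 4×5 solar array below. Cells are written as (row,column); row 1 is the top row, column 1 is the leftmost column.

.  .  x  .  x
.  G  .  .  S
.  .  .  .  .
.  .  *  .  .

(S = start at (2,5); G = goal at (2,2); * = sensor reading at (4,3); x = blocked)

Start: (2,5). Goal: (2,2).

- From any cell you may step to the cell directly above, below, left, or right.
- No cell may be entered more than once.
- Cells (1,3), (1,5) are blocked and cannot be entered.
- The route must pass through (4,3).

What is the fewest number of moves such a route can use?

Any route passes through (4,3) somewhere between (2,5) and (2,2). Summing Manhattan distances along the two legs ((2,5) → (4,3) → (2,2)) gives a lower bound of 4 + 3 = 7 moves.
A route of 7 moves achieves this: (2,5) → (3,5) → (4,5) → (4,4) → (4,3) → (3,3) → (2,3) → (2,2).
Since 7 matches the lower bound, it is optimal.

7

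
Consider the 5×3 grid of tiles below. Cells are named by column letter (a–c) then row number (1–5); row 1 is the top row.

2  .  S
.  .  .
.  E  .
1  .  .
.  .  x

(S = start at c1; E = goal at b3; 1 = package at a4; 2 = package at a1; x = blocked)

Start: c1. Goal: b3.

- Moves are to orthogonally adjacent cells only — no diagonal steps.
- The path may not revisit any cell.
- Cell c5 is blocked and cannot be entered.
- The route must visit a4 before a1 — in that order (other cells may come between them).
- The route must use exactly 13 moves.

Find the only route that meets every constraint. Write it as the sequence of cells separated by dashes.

c1 - c2 - c3 - c4 - b4 - b5 - a5 - a4 - a3 - a2 - a1 - b1 - b2 - b3

The waypoints must appear in the order a4, a1, with no cell reused.
Route from c1: 3× down (reaching c4), left to b4, down to b5, left to a5, 4× up (reaching a1), right to b1, 2× down (reaching b3) — 13 moves in all.
Check: order respected (1 at step 7, 2 at step 10); 13 moves as required.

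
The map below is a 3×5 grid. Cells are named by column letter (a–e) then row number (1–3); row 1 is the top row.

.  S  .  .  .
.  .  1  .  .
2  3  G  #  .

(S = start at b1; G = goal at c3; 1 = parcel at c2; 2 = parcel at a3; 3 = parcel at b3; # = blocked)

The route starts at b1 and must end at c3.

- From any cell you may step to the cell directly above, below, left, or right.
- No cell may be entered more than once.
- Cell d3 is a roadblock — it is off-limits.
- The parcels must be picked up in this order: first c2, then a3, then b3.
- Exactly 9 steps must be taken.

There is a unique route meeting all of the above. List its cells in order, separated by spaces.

The waypoints must appear in the order c2, a3, b3, with no cell reused.
Route from b1: 2× right (reaching d1), down to d2, 3× left (reaching a2), down to a3, 2× right (reaching c3) — 9 moves in all.
Check: order respected (1 at step 4, 2 at step 7, 3 at step 8); 9 moves as required.

b1 c1 d1 d2 c2 b2 a2 a3 b3 c3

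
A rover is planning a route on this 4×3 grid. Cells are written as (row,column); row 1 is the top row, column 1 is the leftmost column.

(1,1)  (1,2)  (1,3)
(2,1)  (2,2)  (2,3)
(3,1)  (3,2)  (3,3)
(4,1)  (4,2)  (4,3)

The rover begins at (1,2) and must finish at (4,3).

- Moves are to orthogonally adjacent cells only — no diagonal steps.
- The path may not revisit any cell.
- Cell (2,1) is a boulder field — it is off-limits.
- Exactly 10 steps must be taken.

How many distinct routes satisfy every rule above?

Need simple routes of exactly 10 moves from (1,2) to (4,3) (Manhattan distance 4, so 3 moves are spent on a detour and 3 undoing it).
No route satisfies every constraint, so the count is 0.

0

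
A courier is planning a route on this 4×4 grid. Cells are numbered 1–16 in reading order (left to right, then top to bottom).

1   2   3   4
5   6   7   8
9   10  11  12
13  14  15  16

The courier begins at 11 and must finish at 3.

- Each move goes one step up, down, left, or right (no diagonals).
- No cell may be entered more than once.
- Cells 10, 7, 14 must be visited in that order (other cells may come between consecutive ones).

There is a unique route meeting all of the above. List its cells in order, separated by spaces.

11 10 6 7 8 12 16 15 14 13 9 5 1 2 3

The waypoints must appear in the order 10, 7, 14, with no cell reused.
Route from 11: left 1 to 10, up 1 to 6, right 2 to 8, down 2 to 16, left 3 to 13, up 3 to 1, right 2 to 3 — 14 moves in all.
Check: order respected (10 at step 1, 7 at step 3, 14 at step 8).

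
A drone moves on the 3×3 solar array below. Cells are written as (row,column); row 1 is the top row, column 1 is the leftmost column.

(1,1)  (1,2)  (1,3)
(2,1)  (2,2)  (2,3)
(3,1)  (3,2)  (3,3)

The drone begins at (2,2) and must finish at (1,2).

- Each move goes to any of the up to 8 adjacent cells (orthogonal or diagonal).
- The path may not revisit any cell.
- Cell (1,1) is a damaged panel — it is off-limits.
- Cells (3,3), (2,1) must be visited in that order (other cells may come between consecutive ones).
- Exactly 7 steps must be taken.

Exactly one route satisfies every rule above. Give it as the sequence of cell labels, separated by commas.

The waypoints must appear in the order (3,3), (2,1), with no cell reused.
Route from (2,2): up-right to (1,3), 2× down (reaching (3,3)), 2× left (reaching (3,1)), up to (2,1), up-right to (1,2) — 7 moves in all.
Check: order respected ((3,3) at step 3, (2,1) at step 6); 7 moves as required.

(2,2), (1,3), (2,3), (3,3), (3,2), (3,1), (2,1), (1,2)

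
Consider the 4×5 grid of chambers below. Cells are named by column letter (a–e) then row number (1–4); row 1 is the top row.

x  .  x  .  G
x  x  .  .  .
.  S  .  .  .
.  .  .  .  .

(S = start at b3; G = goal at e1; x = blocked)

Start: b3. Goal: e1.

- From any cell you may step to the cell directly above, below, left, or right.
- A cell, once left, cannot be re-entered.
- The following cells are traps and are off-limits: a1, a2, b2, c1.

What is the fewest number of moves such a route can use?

5

The Manhattan distance from b3 to e1 is |3−1| + |2−5| = 5, so at least 5 moves are needed.
A route of 5 moves achieves this: b3 → c3 → c2 → d2 → d1 → e1.
Since 5 matches the lower bound, it is optimal.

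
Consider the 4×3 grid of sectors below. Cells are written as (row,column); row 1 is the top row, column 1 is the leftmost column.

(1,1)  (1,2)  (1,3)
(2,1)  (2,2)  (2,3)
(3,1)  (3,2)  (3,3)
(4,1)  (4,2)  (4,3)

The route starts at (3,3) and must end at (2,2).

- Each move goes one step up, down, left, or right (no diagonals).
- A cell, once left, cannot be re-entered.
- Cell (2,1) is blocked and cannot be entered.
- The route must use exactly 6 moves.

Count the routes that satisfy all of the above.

Need simple routes of exactly 6 moves from (3,3) to (2,2) (Manhattan distance 2, so 2 moves are spent on a detour and 2 undoing it).
Enumerating: (3,3) (4,3) (4,2) (4,1) (3,1) (3,2) (2,2).
That gives 1 route.

1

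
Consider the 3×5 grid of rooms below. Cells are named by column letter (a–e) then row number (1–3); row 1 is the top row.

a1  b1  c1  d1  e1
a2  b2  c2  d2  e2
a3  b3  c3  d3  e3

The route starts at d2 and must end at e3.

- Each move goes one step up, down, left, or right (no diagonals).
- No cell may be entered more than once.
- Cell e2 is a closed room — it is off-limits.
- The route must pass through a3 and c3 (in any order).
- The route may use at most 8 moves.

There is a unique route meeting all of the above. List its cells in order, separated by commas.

d2, c2, b2, a2, a3, b3, c3, d3, e3

The budget equals the shortest possible length, so every move has to be on a shortest route through the required cells.
Route from d2: 3× left (reaching a2), down to a3, 4× right (reaching e3) — 8 moves in all.
Check: all required cells visited; 8 ≤ 8 moves.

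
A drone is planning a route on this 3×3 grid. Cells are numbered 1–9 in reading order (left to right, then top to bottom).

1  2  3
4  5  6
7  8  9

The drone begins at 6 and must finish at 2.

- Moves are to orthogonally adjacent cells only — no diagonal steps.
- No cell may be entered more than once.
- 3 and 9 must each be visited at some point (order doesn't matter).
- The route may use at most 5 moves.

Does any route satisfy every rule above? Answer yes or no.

Exhausting the options from 6, every branch either would have to re-enter a cell already used, runs past the 5-move limit, or reaches the goal with a constraint still unmet.

no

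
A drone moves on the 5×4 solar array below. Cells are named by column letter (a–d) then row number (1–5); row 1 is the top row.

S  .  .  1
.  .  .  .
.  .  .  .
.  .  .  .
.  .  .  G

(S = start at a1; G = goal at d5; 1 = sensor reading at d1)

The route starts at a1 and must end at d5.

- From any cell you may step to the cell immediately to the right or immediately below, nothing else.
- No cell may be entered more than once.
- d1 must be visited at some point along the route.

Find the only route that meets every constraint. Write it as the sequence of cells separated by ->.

Moves only go right or down, so the column and row indices never decrease.
Route from a1: right 3 to d1, down 4 to d5 — 7 moves in all.
Check: all required cells visited.

a1 -> b1 -> c1 -> d1 -> d2 -> d3 -> d4 -> d5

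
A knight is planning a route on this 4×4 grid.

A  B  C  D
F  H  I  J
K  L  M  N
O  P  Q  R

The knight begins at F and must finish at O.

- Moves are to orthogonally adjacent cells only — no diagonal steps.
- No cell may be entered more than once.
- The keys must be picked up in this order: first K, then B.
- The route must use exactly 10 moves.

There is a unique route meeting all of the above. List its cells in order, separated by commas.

The waypoints must appear in the order K, B, with no cell reused.
Route from F: down 1 to K, right 1 to L, up 2 to B, right 1 to C, down 3 to Q, left 2 to O — 10 moves in all.
Check: order respected (K at step 1, B at step 4); 10 moves as required.

F, K, L, H, B, C, I, M, Q, P, O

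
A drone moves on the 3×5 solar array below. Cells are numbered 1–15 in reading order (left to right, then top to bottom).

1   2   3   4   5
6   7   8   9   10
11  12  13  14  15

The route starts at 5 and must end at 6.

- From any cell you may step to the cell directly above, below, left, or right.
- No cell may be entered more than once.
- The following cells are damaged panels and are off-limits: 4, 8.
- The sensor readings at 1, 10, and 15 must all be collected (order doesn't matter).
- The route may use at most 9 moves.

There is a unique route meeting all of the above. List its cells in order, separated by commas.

The budget equals the shortest possible length, so every move has to be on a shortest route through the required cells.
Route from 5: 2× down (reaching 15), 3× left (reaching 12), 2× up (reaching 2), left to 1, down to 6 — 9 moves in all.
Check: all required cells visited; 9 ≤ 9 moves.

5, 10, 15, 14, 13, 12, 7, 2, 1, 6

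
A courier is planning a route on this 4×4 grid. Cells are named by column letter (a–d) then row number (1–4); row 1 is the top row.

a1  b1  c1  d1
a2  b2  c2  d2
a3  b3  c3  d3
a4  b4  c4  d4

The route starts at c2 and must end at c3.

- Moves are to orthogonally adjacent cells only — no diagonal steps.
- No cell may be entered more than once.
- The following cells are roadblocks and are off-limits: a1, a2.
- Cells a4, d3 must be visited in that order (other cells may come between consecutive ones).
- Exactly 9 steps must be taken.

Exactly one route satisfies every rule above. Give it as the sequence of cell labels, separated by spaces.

The waypoints must appear in the order a4, d3, with no cell reused.
Route from c2: left 1 to b2, down 1 to b3, left 1 to a3, down 1 to a4, right 3 to d4, up 1 to d3, left 1 to c3 — 9 moves in all.
Check: order respected (a4 at step 4, d3 at step 8); 9 moves as required.

c2 b2 b3 a3 a4 b4 c4 d4 d3 c3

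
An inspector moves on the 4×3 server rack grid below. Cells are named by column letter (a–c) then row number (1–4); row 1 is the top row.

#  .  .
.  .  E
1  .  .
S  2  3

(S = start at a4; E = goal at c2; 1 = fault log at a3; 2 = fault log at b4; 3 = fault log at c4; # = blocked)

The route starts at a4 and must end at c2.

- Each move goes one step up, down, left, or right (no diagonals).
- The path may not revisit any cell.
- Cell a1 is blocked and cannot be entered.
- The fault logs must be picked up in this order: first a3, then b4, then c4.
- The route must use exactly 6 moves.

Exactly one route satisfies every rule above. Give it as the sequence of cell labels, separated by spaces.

a4 a3 b3 b4 c4 c3 c2

The waypoints must appear in the order a3, b4, c4, with no cell reused.
Route from a4: up to a3, right to b3, down to b4, right to c4, 2× up (reaching c2) — 6 moves in all.
Check: order respected (1 at step 1, 2 at step 3, 3 at step 4); 6 moves as required.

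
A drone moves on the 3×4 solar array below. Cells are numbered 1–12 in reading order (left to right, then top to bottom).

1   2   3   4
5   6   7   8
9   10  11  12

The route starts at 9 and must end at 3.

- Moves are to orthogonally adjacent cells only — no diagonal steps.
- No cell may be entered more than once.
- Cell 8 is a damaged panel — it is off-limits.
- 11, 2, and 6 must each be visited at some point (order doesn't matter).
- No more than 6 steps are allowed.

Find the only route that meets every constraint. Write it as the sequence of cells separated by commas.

9, 10, 11, 7, 6, 2, 3

Any route must reach 11, 2, and 6 and still end at 3 within 6 moves, so the order of the required stops is forced.
Route from 9: right 2 to 11, up 1 to 7, left 1 to 6, up 1 to 2, right 1 to 3 — 6 moves in all.
Check: all required cells visited; 6 ≤ 6 moves.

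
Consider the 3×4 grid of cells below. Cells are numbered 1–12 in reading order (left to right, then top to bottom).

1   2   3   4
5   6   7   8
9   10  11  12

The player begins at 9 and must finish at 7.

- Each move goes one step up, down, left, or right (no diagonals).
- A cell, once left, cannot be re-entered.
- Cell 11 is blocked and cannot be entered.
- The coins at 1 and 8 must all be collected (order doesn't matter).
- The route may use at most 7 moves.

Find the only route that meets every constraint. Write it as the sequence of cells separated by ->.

The budget equals the shortest possible length, so every move has to be on a shortest route through the required cells.
Route from 9: 2× up (reaching 1), 3× right (reaching 4), down to 8, left to 7 — 7 moves in all.
Check: all required cells visited; 7 ≤ 7 moves.

9 -> 5 -> 1 -> 2 -> 3 -> 4 -> 8 -> 7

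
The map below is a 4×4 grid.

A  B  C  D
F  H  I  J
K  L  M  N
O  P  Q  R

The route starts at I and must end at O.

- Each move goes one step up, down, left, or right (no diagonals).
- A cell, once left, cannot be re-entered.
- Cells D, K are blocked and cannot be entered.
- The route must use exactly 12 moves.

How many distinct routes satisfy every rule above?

Need simple routes of exactly 12 moves from I to O (Manhattan distance 4, so 4 moves are spent on a detour and 4 undoing it).
Enumerating: I C B A F H L M N R Q P O.
That gives 1 route.

1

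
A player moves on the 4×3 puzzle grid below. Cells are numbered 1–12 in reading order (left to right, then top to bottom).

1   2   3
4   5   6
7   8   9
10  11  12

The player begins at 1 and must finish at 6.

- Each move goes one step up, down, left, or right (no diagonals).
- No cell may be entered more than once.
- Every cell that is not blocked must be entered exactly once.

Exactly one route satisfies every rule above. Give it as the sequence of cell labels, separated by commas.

1, 4, 7, 10, 11, 12, 9, 8, 5, 2, 3, 6

Need to visit all 12 open cells exactly once, starting at 1 and ending at 6.
Route from 1: down 3 to 10, right 2 to 12, up 1 to 9, left 1 to 8, up 2 to 2, right 1 to 3, down 1 to 6 — 11 moves in all.
Check: all 12 open cells covered.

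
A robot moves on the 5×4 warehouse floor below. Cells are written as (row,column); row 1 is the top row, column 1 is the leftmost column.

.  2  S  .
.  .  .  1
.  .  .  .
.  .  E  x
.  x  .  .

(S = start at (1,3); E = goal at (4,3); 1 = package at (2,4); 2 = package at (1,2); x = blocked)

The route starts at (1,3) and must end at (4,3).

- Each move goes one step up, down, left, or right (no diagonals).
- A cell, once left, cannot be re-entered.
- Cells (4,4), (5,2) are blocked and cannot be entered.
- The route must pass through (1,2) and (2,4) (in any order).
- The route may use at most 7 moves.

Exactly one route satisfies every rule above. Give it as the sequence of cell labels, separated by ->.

The 7-move cap with required stops at (1,2), (2,4) leaves no slack for detours.
Route from (1,3): left 1 to (1,2), down 1 to (2,2), right 2 to (2,4), down 1 to (3,4), left 1 to (3,3), down 1 to (4,3) — 7 moves in all.
Check: all required cells visited; 7 ≤ 7 moves.

(1,3) -> (1,2) -> (2,2) -> (2,3) -> (2,4) -> (3,4) -> (3,3) -> (4,3)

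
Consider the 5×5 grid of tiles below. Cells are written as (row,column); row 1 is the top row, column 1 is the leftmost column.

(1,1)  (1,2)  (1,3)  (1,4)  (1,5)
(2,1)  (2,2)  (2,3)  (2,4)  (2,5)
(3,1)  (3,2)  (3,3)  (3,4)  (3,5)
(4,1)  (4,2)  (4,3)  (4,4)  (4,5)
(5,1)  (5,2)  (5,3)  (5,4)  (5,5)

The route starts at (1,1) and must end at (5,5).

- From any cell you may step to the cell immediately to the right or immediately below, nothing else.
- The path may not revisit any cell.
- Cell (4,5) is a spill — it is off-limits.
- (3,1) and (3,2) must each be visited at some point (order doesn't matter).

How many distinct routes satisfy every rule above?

A right/down-only route from (1,1) to (5,5) makes exactly 4 down-moves and 4 right-moves in some order.
With no other constraints that would be C(8,4) = 70 routes.
A monotone route can only reach the required cells in the order (3,1), (3,2), so split there and multiply the segment counts (each segment already excludes blocked cells): (1,1)→(3,1): 1; (3,1)→(3,2): 1; (3,2)→(5,5): 6; product = 6.
That gives 6 routes.

6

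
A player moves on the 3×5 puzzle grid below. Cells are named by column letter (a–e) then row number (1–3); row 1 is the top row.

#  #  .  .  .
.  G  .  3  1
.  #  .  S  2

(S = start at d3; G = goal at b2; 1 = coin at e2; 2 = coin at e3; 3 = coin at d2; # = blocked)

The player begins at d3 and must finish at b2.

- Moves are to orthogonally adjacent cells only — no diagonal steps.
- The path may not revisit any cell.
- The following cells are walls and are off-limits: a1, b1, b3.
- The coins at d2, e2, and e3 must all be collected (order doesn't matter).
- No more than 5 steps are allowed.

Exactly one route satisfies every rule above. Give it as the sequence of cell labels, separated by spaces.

d3 e3 e2 d2 c2 b2

The 5-move cap with required stops at d2, e2, e3 leaves no slack for detours.
Route from d3: right to e3, up to e2, 3× left (reaching b2) — 5 moves in all.
Check: all required cells visited; 5 ≤ 5 moves.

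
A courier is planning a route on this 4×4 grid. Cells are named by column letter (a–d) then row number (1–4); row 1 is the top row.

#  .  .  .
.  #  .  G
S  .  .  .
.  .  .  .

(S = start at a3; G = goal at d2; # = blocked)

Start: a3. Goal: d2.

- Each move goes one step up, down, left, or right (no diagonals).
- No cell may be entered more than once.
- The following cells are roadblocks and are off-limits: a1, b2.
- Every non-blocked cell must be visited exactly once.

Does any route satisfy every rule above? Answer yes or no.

Cell b1 has only one open neighbour but is neither the start nor the goal, so a Hamiltonian route would have to both enter and leave it through the same neighbour — impossible without revisiting.

no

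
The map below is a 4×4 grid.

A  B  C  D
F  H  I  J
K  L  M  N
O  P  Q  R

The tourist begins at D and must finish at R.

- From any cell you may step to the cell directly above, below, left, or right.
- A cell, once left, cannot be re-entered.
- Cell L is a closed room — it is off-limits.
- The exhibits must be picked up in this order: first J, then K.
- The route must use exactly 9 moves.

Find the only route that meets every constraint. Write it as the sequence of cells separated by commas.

The waypoints must appear in the order J, K, with no cell reused.
Route from D: down to J, 3× left (reaching F), 2× down (reaching O), 3× right (reaching R) — 9 moves in all.
Check: order respected (J at step 1, K at step 5); 9 moves as required.

D, J, I, H, F, K, O, P, Q, R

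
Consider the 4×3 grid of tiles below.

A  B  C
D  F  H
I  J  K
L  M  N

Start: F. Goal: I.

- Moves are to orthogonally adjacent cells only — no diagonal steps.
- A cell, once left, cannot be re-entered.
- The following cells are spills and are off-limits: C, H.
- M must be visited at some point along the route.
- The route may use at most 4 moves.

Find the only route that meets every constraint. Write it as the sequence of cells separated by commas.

F, J, M, L, I

The 4-move cap with required stops at M leaves no slack for detours.
Route from F: 2× down (reaching M), left to L, up to I — 4 moves in all.
Check: all required cells visited; 4 ≤ 4 moves.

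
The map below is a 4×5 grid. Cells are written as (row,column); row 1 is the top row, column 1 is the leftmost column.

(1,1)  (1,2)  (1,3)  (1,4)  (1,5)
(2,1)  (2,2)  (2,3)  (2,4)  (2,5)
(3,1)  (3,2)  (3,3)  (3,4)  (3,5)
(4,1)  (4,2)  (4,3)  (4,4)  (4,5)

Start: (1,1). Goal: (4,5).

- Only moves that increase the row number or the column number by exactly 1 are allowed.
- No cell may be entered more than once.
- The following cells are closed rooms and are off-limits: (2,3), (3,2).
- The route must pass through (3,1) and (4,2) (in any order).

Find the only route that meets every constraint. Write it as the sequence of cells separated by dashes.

(1,1) - (2,1) - (3,1) - (4,1) - (4,2) - (4,3) - (4,4) - (4,5)

Moves only go right or down, so the column and row indices never decrease.
Route from (1,1): down 3 to (4,1), right 4 to (4,5) — 7 moves in all.
Check: all required cells visited.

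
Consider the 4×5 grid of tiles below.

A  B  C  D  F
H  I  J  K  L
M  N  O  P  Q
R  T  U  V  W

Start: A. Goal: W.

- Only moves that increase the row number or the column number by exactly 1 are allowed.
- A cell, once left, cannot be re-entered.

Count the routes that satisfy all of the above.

35

A right/down-only route from A to W makes exactly 3 down-moves and 4 right-moves in some order.
With no other constraints that would be C(7,3) = 35 routes.
That gives 35 routes.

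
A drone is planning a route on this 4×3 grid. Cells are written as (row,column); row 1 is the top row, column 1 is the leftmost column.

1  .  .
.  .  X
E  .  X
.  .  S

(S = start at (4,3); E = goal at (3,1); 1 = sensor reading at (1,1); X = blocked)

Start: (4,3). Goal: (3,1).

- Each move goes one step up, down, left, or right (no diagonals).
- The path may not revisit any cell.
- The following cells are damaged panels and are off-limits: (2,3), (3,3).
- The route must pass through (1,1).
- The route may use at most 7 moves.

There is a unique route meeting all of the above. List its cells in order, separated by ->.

(4,3) -> (4,2) -> (3,2) -> (2,2) -> (1,2) -> (1,1) -> (2,1) -> (3,1)

The 7-move cap with required stops at (1,1) leaves no slack for detours.
Route from (4,3): left 1 to (4,2), up 3 to (1,2), left 1 to (1,1), down 2 to (3,1) — 7 moves in all.
Check: all required cells visited; 7 ≤ 7 moves.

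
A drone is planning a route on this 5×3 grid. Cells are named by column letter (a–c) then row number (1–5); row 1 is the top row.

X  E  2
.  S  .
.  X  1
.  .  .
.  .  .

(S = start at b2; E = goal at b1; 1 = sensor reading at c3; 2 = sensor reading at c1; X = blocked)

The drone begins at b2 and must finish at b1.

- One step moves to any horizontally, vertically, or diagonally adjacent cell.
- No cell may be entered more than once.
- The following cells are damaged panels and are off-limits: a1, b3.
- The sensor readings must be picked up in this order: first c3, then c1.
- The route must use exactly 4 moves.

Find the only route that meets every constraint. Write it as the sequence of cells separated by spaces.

b2 c3 c2 c1 b1

The waypoints must appear in the order c3, c1, with no cell reused.
Route from b2: down-right 1 to c3, up 2 to c1, left 1 to b1 — 4 moves in all.
Check: order respected (1 at step 1, 2 at step 3); 4 moves as required.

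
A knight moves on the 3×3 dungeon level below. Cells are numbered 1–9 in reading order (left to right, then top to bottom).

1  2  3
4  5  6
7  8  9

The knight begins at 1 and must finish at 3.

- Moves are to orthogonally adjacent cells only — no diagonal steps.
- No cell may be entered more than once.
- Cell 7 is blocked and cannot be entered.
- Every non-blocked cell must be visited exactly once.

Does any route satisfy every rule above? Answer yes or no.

Colour the cells like a checkerboard: each orthogonal step flips colour, so a Hamiltonian route alternates colours. Here there are 4 cells of one colour and 4 of the other, with start on the same colour as the goal — the counts and endpoints can't be arranged into an alternating sequence of length 8, so no Hamiltonian route exists.

no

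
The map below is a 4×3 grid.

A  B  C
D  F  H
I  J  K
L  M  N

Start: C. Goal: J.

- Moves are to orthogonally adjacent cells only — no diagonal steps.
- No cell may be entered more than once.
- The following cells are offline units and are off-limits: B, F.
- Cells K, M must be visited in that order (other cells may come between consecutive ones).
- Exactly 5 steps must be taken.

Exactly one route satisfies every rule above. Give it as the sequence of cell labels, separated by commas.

The waypoints must appear in the order K, M, with no cell reused.
Route from C: down 3 to N, left 1 to M, up 1 to J — 5 moves in all.
Check: order respected (K at step 2, M at step 4); 5 moves as required.

C, H, K, N, M, J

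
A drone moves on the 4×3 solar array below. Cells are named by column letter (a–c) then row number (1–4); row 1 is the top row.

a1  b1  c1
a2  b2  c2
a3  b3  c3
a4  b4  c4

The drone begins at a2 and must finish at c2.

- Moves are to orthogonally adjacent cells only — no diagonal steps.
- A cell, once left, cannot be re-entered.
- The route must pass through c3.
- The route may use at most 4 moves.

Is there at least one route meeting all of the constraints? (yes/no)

One route that works: a2 → a3 → b3 → c3 → c2.

yes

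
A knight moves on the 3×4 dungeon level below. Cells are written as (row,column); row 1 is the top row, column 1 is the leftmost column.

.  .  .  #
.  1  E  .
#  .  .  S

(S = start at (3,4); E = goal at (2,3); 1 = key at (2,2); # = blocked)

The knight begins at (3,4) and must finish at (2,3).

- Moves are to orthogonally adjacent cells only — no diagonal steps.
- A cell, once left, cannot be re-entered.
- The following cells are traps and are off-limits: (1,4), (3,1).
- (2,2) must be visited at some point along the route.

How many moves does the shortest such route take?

4

Any route passes through (2,2) somewhere between (3,4) and (2,3). Summing Manhattan distances along the two legs ((3,4) → (2,2) → (2,3)) gives a lower bound of 3 + 1 = 4 moves.
A route of 4 moves achieves this: (3,4) → (3,3) → (3,2) → (2,2) → (2,3).
Since 4 matches the lower bound, it is optimal.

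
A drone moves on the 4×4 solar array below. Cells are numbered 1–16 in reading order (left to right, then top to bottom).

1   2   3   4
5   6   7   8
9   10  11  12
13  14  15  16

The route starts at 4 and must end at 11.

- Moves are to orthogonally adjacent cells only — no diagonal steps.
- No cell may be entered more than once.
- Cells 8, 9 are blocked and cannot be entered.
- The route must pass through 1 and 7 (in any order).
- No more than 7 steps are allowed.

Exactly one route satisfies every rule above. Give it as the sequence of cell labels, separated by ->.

Any route must reach 1 and 7 and still end at 11 within 7 moves, so the order of the required stops is forced.
Route from 4: 3× left (reaching 1), down to 5, 2× right (reaching 7), down to 11 — 7 moves in all.
Check: all required cells visited; 7 ≤ 7 moves.

4 -> 3 -> 2 -> 1 -> 5 -> 6 -> 7 -> 11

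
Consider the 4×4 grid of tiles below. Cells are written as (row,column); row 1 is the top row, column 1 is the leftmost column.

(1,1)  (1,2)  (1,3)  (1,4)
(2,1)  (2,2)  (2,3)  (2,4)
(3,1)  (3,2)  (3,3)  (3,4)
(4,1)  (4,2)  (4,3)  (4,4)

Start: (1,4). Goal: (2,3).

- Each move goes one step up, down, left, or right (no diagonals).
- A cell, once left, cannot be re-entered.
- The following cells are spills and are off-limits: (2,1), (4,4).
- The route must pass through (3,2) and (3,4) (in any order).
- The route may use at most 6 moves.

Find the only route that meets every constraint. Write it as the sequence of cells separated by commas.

(1,4), (2,4), (3,4), (3,3), (3,2), (2,2), (2,3)

The budget equals the shortest possible length, so every move has to be on a shortest route through the required cells.
Route from (1,4): 2× down (reaching (3,4)), 2× left (reaching (3,2)), up to (2,2), right to (2,3) — 6 moves in all.
Check: all required cells visited; 6 ≤ 6 moves.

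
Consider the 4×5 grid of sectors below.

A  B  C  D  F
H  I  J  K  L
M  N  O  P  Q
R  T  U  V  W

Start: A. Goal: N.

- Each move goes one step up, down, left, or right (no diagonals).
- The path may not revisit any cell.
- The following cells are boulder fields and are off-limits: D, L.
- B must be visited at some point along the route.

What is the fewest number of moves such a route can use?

3

Any route passes through B somewhere between A and N. Summing Manhattan distances along the two legs (A → B → N) gives a lower bound of 1 + 2 = 3 moves.
A route of 3 moves achieves this: A → B → I → N.
Since 3 matches the lower bound, it is optimal.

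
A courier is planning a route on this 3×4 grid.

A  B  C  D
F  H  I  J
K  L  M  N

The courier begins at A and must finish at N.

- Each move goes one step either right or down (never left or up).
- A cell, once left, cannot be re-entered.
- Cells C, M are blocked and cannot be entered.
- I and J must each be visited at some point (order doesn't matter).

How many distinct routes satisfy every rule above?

A right/down-only route from A to N makes exactly 2 down-moves and 3 right-moves in some order.
With no other constraints that would be C(5,2) = 10 routes.
A monotone route can only reach the required cells in the order I, J, so split there and multiply the segment counts (each segment already excludes blocked cells): A→I: 2; I→J: 1; J→N: 1; product = 2.
That gives 2 routes.

2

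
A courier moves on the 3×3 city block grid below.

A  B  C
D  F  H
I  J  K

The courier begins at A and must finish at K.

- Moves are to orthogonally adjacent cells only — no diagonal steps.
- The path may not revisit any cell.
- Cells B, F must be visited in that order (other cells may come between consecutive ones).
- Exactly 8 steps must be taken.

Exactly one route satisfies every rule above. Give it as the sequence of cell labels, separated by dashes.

The waypoints must appear in the order B, F, with no cell reused.
Route from A: right 2 to C, down 1 to H, left 2 to D, down 1 to I, right 2 to K — 8 moves in all.
Check: order respected (B at step 1, F at step 4); 8 moves as required.

A - B - C - H - F - D - I - J - K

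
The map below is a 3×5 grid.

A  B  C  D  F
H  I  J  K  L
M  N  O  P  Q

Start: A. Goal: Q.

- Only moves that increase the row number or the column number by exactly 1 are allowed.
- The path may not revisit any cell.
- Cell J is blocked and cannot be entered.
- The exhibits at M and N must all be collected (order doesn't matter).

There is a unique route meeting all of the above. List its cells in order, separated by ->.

A -> H -> M -> N -> O -> P -> Q

Moves only go right or down, so the column and row indices never decrease.
Route from A: 2× down (reaching M), 4× right (reaching Q) — 6 moves in all.
Check: all required cells visited.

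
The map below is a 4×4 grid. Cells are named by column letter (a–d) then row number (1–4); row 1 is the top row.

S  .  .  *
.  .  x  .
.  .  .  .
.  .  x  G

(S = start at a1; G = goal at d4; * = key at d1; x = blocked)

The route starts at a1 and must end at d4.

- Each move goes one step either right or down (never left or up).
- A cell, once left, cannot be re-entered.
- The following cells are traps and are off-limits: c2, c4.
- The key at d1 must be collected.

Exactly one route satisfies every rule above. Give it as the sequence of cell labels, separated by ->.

a1 -> b1 -> c1 -> d1 -> d2 -> d3 -> d4

Moves only go right or down, so the column and row indices never decrease.
Route from a1: right 3 to d1, down 3 to d4 — 6 moves in all.
Check: all required cells visited.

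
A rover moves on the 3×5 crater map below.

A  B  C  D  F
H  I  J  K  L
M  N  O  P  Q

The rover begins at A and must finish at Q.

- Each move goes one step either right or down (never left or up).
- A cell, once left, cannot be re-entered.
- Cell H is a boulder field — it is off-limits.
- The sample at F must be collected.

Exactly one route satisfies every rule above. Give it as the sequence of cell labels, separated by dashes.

A - B - C - D - F - L - Q

Moves only go right or down, so the column and row indices never decrease.
Route from A: right 4 to F, down 2 to Q — 6 moves in all.
Check: all required cells visited.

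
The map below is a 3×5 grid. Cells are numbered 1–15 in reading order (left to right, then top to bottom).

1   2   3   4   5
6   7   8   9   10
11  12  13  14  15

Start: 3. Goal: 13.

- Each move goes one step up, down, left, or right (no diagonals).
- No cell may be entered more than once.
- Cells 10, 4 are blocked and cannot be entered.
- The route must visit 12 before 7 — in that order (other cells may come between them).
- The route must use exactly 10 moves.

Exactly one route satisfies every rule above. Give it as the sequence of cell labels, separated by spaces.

The waypoints must appear in the order 12, 7, with no cell reused.
Route from 3: left 2 to 1, down 2 to 11, right 1 to 12, up 1 to 7, right 2 to 9, down 1 to 14, left 1 to 13 — 10 moves in all.
Check: order respected (12 at step 5, 7 at step 6); 10 moves as required.

3 2 1 6 11 12 7 8 9 14 13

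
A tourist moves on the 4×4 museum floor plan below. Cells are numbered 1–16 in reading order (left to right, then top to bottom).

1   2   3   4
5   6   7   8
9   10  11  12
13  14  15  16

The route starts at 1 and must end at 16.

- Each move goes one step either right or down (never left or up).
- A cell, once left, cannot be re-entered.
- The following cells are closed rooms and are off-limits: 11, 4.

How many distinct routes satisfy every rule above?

7

A right/down-only route from 1 to 16 makes exactly 3 down-moves and 3 right-moves in some order.
With no other constraints that would be C(6,3) = 20 routes.
Subtract routes through each blocked cell (inclusion–exclusion for overlaps): − through 4: 1 − through 11: 12 → 7.
That gives 7 routes.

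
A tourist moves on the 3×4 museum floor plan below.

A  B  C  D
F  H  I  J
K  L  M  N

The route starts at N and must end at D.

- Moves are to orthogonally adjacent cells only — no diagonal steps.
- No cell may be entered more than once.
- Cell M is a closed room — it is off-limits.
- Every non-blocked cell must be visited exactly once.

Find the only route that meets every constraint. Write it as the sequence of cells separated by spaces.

N J I H L K F A B C D

Need to visit all 11 open cells exactly once, starting at N and ending at D.
Cell L has only two open neighbours (H and K), so the path must pass straight through it: one of those is the cell it's entered from and the other is where it exits.
Route from N: up to J, 2× left (reaching H), down to L, left to K, 2× up (reaching A), 3× right (reaching D) — 10 moves in all.
Check: all 11 open cells covered.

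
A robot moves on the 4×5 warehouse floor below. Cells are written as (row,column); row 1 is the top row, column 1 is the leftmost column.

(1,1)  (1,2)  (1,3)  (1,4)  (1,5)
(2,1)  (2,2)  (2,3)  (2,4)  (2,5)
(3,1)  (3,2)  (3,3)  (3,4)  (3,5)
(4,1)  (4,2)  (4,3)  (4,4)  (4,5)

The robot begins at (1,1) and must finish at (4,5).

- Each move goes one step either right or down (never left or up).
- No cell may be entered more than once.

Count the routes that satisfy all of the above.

A right/down-only route from (1,1) to (4,5) makes exactly 3 down-moves and 4 right-moves in some order.
With no other constraints that would be C(7,3) = 35 routes.
That gives 35 routes.

35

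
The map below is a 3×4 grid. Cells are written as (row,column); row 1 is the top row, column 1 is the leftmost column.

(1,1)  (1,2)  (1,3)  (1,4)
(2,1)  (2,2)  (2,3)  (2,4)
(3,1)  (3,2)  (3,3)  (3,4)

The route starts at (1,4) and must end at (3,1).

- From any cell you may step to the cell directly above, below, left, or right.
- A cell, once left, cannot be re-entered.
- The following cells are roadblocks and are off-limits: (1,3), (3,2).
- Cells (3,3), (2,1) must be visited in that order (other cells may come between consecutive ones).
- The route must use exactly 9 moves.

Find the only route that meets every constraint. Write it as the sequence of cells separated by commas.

The waypoints must appear in the order (3,3), (2,1), with no cell reused.
Route from (1,4): down 2 to (3,4), left 1 to (3,3), up 1 to (2,3), left 1 to (2,2), up 1 to (1,2), left 1 to (1,1), down 2 to (3,1) — 9 moves in all.
Check: order respected ((3,3) at step 3, (2,1) at step 8); 9 moves as required.

(1,4), (2,4), (3,4), (3,3), (2,3), (2,2), (1,2), (1,1), (2,1), (3,1)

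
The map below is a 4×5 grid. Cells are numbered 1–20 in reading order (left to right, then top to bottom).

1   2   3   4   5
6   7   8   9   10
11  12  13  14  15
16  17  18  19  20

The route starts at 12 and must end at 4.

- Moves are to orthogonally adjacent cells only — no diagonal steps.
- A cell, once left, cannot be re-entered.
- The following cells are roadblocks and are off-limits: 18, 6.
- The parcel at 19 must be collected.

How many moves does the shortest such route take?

8

Any route passes through 19 somewhere between 12 and 4. Summing Manhattan distances along the two legs (12 → 19 → 4) gives a lower bound of 3 + 3 = 6 moves.
The shortest route satisfying every rule uses 8 moves: 12 → 13 → 14 → 19 → 20 → 15 → 10 → 5 → 4.
The bound of 6 isn't tight here; checking systematically, no route of length 6 through 7 satisfies every constraint, so 8 is the minimum.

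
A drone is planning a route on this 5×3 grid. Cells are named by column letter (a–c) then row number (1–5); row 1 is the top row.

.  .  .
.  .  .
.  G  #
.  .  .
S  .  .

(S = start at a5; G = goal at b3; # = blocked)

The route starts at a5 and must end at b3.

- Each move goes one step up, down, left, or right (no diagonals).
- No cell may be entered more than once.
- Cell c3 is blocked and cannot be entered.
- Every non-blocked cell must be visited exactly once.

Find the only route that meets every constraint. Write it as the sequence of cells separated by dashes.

Need to visit all 14 open cells exactly once, starting at a5 and ending at b3.
Route from a5: 2× right (reaching c5), up to c4, 2× left (reaching a4), 3× up (reaching a1), 2× right (reaching c1), down to c2, left to b2, down to b3 — 13 moves in all.
Check: all 14 open cells covered.

a5 - b5 - c5 - c4 - b4 - a4 - a3 - a2 - a1 - b1 - c1 - c2 - b2 - b3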